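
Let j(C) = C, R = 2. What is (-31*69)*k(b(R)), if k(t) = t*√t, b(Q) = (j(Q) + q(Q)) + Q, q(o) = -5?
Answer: 2139*I ≈ 2139.0*I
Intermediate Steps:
b(Q) = -5 + 2*Q (b(Q) = (Q - 5) + Q = (-5 + Q) + Q = -5 + 2*Q)
k(t) = t^(3/2)
(-31*69)*k(b(R)) = (-31*69)*(-5 + 2*2)^(3/2) = -2139*(-5 + 4)^(3/2) = -(-2139)*I = 2139*I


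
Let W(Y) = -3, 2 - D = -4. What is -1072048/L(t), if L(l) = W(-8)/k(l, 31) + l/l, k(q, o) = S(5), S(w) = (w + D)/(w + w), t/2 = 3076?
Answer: 11792528/19 ≈ 6.2066e+5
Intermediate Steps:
D = 6 (D = 2 - 1*(-4) = 2 + 4 = 6)
t = 6152 (t = 2*3076 = 6152)
S(w) = (6 + w)/(2*w) (S(w) = (w + 6)/(w + w) = (6 + w)/((2*w)) = (6 + w)*(1/(2*w)) = (6 + w)/(2*w))
k(q, o) = 11/10 (k(q, o) = (½)*(6 + 5)/5 = (½)*(⅕)*11 = 11/10)
L(l) = -19/11 (L(l) = -3/11/10 + l/l = -3*10/11 + 1 = -30/11 + 1 = -19/11)
-1072048/L(t) = -1072048/(-19/11) = -1072048*(-11/19) = 11792528/19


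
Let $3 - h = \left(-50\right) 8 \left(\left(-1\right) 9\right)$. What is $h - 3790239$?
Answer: $-3793836$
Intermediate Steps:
$h = -3597$ ($h = 3 - \left(-50\right) 8 \left(\left(-1\right) 9\right) = 3 - \left(-400\right) \left(-9\right) = 3 - 3600 = -3597$)
$h - 3790239 = -3597 - 3790239 = -3793836$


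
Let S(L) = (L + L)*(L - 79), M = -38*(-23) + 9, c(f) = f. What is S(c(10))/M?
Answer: -1380/883 ≈ -1.5629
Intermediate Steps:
M = 883 (M = 874 + 9 = 883)
S(L) = 2*L*(-79 + L) (S(L) = (2*L)*(-79 + L) = 2*L*(-79 + L))
S(c(10))/M = (2*10*(-79 + 10))/883 = (2*10*(-69))*(1/883) = -1380*1/883 = -1380/883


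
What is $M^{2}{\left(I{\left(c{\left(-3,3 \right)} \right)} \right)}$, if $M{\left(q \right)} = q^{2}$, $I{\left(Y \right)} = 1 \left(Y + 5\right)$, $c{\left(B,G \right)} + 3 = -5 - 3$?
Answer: $1296$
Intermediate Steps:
$c{\left(B,G \right)} = -11$ ($c{\left(B,G \right)} = -3 - 8 = -11$)
$I{\left(Y \right)} = 5 + Y$ ($I{\left(Y \right)} = 1 \left(5 + Y\right) = 5 + Y$)
$M^{2}{\left(I{\left(c{\left(-3,3 \right)} \right)} \right)} = \left(\left(5 - 11\right)^{2}\right)^{2} = \left(\left(-6\right)^{2}\right)^{2} = 36^{2} = 1296$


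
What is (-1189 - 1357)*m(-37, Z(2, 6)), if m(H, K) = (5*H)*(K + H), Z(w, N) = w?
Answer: -16485350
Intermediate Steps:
m(H, K) = 5*H*(H + K) (m(H, K) = (5*H)*(H + K) = 5*H*(H + K))
(-1189 - 1357)*m(-37, Z(2, 6)) = (-1189 - 1357)*(5*(-37)*(-37 + 2)) = -12730*(-37)*(-35) = -2546*6475 = -16485350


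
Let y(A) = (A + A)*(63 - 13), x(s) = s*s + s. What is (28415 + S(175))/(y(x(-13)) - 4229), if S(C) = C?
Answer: 28590/11371 ≈ 2.5143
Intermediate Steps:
x(s) = s + s² (x(s) = s² + s = s + s²)
y(A) = 100*A (y(A) = (2*A)*50 = 100*A)
(28415 + S(175))/(y(x(-13)) - 4229) = (28415 + 175)/(100*(-13*(1 - 13)) - 4229) = 28590/(100*(-13*(-12)) - 4229) = 28590/(100*156 - 4229) = 28590/(15600 - 4229) = 28590/11371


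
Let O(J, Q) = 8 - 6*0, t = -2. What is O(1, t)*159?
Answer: 1272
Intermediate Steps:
O(J, Q) = 8 (O(J, Q) = 8 - 1*0 = 8 + 0 = 8)
O(1, t)*159 = 8*159 = 1272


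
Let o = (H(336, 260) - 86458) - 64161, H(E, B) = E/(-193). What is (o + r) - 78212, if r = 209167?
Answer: -3795488/193 ≈ -19666.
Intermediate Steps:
H(E, B) = -E/193 (H(E, B) = E*(-1/193) = -E/193)
o = -29069803/193 (o = (-1/193*336 - 86458) - 64161 = (-336/193 - 86458) - 64161 = -16686730/193 - 64161 = -29069803/193 ≈ -1.5062e+5)
(o + r) - 78212 = (-29069803/193 + 209167) - 78212 = 11299428/193 - 78212 = -3795488/193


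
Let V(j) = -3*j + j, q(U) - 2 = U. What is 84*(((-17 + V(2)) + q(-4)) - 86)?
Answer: -9156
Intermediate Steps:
q(U) = 2 + U
V(j) = -2*j
84*(((-17 + V(2)) + q(-4)) - 86) = 84*(((-17 - 2*2) + (2 - 4)) - 86) = 84*(((-17 - 4) - 2) - 86) = 84*((-21 - 2) - 86) = 84*(-23 - 86) = 84*(-109) = -9156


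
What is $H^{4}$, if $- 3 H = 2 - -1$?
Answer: $1$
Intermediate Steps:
$H = -1$ ($H = - \frac{2 - -1}{3} = - \frac{2 + 1}{3} = \left(- \frac{1}{3}\right) 3 = -1$)
$H^{4} = \left(-1\right)^{4} = 1$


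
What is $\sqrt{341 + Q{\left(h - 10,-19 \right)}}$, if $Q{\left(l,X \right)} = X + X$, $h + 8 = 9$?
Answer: $\sqrt{303} \approx 17.407$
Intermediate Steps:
$h = 1$ ($h = -8 + 9 = 1$)
$Q{\left(l,X \right)} = 2 X$
$\sqrt{341 + Q{\left(h - 10,-19 \right)}} = \sqrt{341 + 2 \left(-19\right)} = \sqrt{341 - 38} = \sqrt{303}$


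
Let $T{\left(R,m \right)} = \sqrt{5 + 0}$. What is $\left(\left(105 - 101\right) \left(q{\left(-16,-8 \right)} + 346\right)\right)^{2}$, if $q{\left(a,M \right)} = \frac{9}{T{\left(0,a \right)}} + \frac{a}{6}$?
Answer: $\frac{84883664}{45} + 19776 \sqrt{5} \approx 1.9305 \cdot 10^{6}$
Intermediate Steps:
$T{\left(R,m \right)} = \sqrt{5}$
$q{\left(a,M \right)} = \frac{a}{6} + \frac{9 \sqrt{5}}{5}$ ($q{\left(a,M \right)} = \frac{9}{\sqrt{5}} + \frac{a}{6} = 9 \frac{\sqrt{5}}{5} + a \frac{1}{6} = \frac{9 \sqrt{5}}{5} + \frac{a}{6} = \frac{a}{6} + \frac{9 \sqrt{5}}{5}$)
$\left(\left(105 - 101\right) \left(q{\left(-16,-8 \right)} + 346\right)\right)^{2} = \left(\left(105 - 101\right) \left(\left(\frac{1}{6} \left(-16\right) + \frac{9 \sqrt{5}}{5}\right) + 346\right)\right)^{2} = \left(4 \left(\left(- \frac{8}{3} + \frac{9 \sqrt{5}}{5}\right) + 346\right)\right)^{2} = \left(4 \left(\frac{1030}{3} + \frac{9 \sqrt{5}}{5}\right)\right)^{2} = \left(\frac{4120}{3} + \frac{36 \sqrt{5}}{5}\right)^{2}$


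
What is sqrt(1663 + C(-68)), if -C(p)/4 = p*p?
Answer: I*sqrt(16833) ≈ 129.74*I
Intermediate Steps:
C(p) = -4*p**2 (C(p) = -4*p*p = -4*p**2)
sqrt(1663 + C(-68)) = sqrt(1663 - 4*(-68)**2) = sqrt(1663 - 4*4624) = sqrt(1663 - 18496) = sqrt(-16833) = I*sqrt(16833)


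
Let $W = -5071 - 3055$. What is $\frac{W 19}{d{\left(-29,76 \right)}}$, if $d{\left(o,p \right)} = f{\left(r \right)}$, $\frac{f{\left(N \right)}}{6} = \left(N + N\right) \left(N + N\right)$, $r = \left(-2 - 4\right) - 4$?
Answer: $- \frac{77197}{1200} \approx -64.331$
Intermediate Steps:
$r = -10$ ($r = -6 - 4 = -10$)
$f{\left(N \right)} = 24 N^{2}$ ($f{\left(N \right)} = 6 \left(N + N\right) \left(N + N\right) = 6 \cdot 2 N 2 N = 6 \cdot 4 N^{2} = 24 N^{2}$)
$W = -8126$
$d{\left(o,p \right)} = 2400$ ($d{\left(o,p \right)} = 24 \left(-10\right)^{2} = 24 \cdot 100 = 2400$)
$\frac{W 19}{d{\left(-29,76 \right)}} = \frac{\left(-8126\right) 19}{2400} = \left(-154394\right) \frac{1}{2400} = - \frac{77197}{1200}$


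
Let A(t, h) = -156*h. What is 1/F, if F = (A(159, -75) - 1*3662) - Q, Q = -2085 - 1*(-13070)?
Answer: -1/2947 ≈ -0.00033933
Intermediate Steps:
Q = 10985 (Q = -2085 + 13070 = 10985)
F = -2947 (F = (-156*(-75) - 1*3662) - 1*10985 = (11700 - 3662) - 10985 = 8038 - 10985 = -2947)
1/F = 1/(-2947) = -1/2947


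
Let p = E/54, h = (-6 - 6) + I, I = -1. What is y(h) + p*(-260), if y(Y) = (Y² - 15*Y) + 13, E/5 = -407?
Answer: 274729/27 ≈ 10175.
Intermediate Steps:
E = -2035 (E = 5*(-407) = -2035)
h = -13 (h = (-6 - 6) - 1 = -12 - 1 = -13)
y(Y) = 13 + Y² - 15*Y
p = -2035/54 ≈ -37.685
y(h) + p*(-260) = (13 + (-13)² - 15*(-13)) - 2035/54*(-260) = (13 + 169 + 195) + 264550/27 = 377 + 264550/27 = 274729/27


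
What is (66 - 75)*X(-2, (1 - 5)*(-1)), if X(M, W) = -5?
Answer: 45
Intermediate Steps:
(66 - 75)*X(-2, (1 - 5)*(-1)) = (66 - 75)*(-5) = -9*(-5) = 45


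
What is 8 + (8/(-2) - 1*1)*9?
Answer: -37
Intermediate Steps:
8 + (8/(-2) - 1*1)*9 = 8 + (8*(-½) - 1)*9 = 8 + (-4 - 1)*9 = 8 - 5*9 = 8 - 45 = -37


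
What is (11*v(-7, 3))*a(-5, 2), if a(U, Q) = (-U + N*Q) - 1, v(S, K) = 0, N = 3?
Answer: 0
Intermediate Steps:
a(U, Q) = -1 - U + 3*Q (a(U, Q) = (-U + 3*Q) - 1 = -1 - U + 3*Q)
(11*v(-7, 3))*a(-5, 2) = (11*0)*(-1 - 1*(-5) + 3*2) = 0*(-1 + 5 + 6) = 0*10 = 0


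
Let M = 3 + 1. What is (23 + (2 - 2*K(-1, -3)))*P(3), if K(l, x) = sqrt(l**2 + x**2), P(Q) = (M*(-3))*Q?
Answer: -900 + 72*sqrt(10) ≈ -672.32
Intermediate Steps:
M = 4
P(Q) = -12*Q (P(Q) = (4*(-3))*Q = -12*Q)
(23 + (2 - 2*K(-1, -3)))*P(3) = (23 + (2 - 2*sqrt((-1)**2 + (-3)**2)))*(-12*3) = (23 + (2 - 2*sqrt(1 + 9)))*(-36) = (23 + (2 - 2*sqrt(10)))*(-36) = (25 - 2*sqrt(10))*(-36) = -900 + 72*sqrt(10)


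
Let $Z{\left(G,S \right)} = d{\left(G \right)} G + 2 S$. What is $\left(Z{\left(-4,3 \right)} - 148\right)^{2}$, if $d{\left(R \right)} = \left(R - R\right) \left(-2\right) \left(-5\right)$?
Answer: $20164$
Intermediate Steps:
$d{\left(R \right)} = 0$ ($d{\left(R \right)} = 0 \left(-2\right) \left(-5\right) = 0 \left(-5\right) = 0$)
$Z{\left(G,S \right)} = 2 S$ ($Z{\left(G,S \right)} = 0 G + 2 S = 0 + 2 S = 2 S$)
$\left(Z{\left(-4,3 \right)} - 148\right)^{2} = \left(2 \cdot 3 - 148\right)^{2} = \left(6 - 148\right)^{2} = \left(-142\right)^{2} = 20164$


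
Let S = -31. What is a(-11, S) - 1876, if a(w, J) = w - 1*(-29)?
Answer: -1858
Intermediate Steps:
a(w, J) = 29 + w (a(w, J) = w + 29 = 29 + w)
a(-11, S) - 1876 = (29 - 11) - 1876 = 18 - 1876 = -1858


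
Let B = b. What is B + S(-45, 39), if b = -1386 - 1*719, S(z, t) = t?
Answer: -2066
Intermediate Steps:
b = -2105 (b = -1386 - 719 = -2105)
B = -2105
B + S(-45, 39) = -2105 + 39 = -2066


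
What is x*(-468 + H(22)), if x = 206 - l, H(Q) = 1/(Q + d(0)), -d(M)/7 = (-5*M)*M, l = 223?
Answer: 175015/22 ≈ 7955.2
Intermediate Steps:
d(M) = 35*M**2 (d(M) = -7*(-5*M)*M = -(-35)*M**2 = 35*M**2)
H(Q) = 1/Q (H(Q) = 1/(Q + 35*0**2) = 1/(Q + 35*0) = 1/(Q + 0) = 1/Q)
x = -17 (x = 206 - 1*223 = 206 - 223 = -17)
x*(-468 + H(22)) = -17*(-468 + 1/22) = -17*(-10295/22) = 175015/22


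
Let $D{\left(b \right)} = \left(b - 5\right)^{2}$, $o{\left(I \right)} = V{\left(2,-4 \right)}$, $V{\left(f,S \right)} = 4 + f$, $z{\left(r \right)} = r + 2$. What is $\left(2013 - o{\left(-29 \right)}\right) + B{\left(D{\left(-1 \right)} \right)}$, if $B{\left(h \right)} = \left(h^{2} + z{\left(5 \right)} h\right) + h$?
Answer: $3591$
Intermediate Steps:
$z{\left(r \right)} = 2 + r$
$o{\left(I \right)} = 6$ ($o{\left(I \right)} = 4 + 2 = 6$)
$D{\left(b \right)} = \left(-5 + b\right)^{2}$
$B{\left(h \right)} = h^{2} + 8 h$ ($B{\left(h \right)} = \left(h^{2} + \left(2 + 5\right) h\right) + h = \left(h^{2} + 7 h\right) + h = h^{2} + 8 h$)
$\left(2013 - o{\left(-29 \right)}\right) + B{\left(D{\left(-1 \right)} \right)} = \left(2013 - 6\right) + \left(-5 - 1\right)^{2} \left(8 + \left(-5 - 1\right)^{2}\right) = \left(2013 - 6\right) + \left(-6\right)^{2} \left(8 + \left(-6\right)^{2}\right) = 2007 + 36 \left(8 + 36\right) = 2007 + 36 \cdot 44 = 2007 + 1584 = 3591$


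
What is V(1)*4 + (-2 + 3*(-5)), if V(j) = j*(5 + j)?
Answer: 7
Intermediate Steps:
V(1)*4 + (-2 + 3*(-5)) = (1*(5 + 1))*4 + (-2 + 3*(-5)) = (1*6)*4 + (-2 - 15) = 6*4 - 17 = 24 - 17 = 7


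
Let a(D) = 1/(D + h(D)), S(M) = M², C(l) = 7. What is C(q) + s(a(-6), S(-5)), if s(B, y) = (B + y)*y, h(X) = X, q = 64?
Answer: 7559/12 ≈ 629.92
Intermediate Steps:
a(D) = 1/(2*D) (a(D) = 1/(D + D) = 1/(2*D))
s(B, y) = y*(B + y)
C(q) + s(a(-6), S(-5)) = 7 + (-5)²*((½)/(-6) + (-5)²) = 7 + 25*((½)*(-⅙) + 25) = 7 + 25*(-1/12 + 25) = 7 + 25*(299/12) = 7 + 7475/12 = 7559/12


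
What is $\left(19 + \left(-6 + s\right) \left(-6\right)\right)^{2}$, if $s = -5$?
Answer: $7225$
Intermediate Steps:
$\left(19 + \left(-6 + s\right) \left(-6\right)\right)^{2} = \left(19 + \left(-6 - 5\right) \left(-6\right)\right)^{2} = \left(19 - -66\right)^{2} = \left(19 + 66\right)^{2} = 85^{2} = 7225$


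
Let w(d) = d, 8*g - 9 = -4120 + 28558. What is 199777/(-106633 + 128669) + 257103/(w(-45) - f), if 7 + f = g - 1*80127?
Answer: 168439746569/13580015540 ≈ 12.404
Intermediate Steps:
g = 24447/8 (g = 9/8 + (-4120 + 28558)/8 = 9/8 + (⅛)*24438 = 9/8 + 12219/4 = 24447/8 ≈ 3055.9)
f = -616625/8 (f = -7 + (24447/8 - 1*80127) = -7 + (24447/8 - 80127) = -7 - 616569/8 = -616625/8 ≈ -77078.)
199777/(-106633 + 128669) + 257103/(w(-45) - f) = 199777/(-106633 + 128669) + 257103/(-45 - 1*(-616625/8)) = 199777/22036 + 257103/(-45 + 616625/8) = 199777*(1/22036) + 257103/(616265/8) = 199777/22036 + 257103*(8/616265) = 199777/22036 + 2056824/616265 = 168439746569/13580015540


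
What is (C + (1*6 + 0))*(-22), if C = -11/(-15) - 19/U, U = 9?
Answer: -4576/45 ≈ -101.69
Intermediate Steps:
C = -62/45 (C = -11/(-15) - 19/9 = -11*(-1/15) - 19*⅑ = 11/15 - 19/9 = -62/45 ≈ -1.3778)
(C + (1*6 + 0))*(-22) = (-62/45 + (1*6 + 0))*(-22) = (-62/45 + (6 + 0))*(-22) = (-62/45 + 6)*(-22) = (208/45)*(-22) = -4576/45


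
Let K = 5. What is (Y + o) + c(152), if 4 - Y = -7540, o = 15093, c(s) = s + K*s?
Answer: 23549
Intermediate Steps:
c(s) = 6*s (c(s) = s + 5*s = 6*s)
Y = 7544 (Y = 4 - 1*(-7540) = 4 + 7540 = 7544)
(Y + o) + c(152) = (7544 + 15093) + 6*152 = 22637 + 912 = 23549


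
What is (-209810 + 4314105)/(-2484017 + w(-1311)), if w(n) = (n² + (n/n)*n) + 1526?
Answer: -4104295/765081 ≈ -5.3645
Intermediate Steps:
w(n) = 1526 + n + n² (w(n) = (n² + 1*n) + 1526 = (n² + n) + 1526 = (n + n²) + 1526 = 1526 + n + n²)
(-209810 + 4314105)/(-2484017 + w(-1311)) = (-209810 + 4314105)/(-2484017 + (1526 - 1311 + (-1311)²)) = 4104295/(-2484017 + (1526 - 1311 + 1718721)) = 4104295/(-2484017 + 1718936) = 4104295/(-765081) = 4104295*(-1/765081) = -4104295/765081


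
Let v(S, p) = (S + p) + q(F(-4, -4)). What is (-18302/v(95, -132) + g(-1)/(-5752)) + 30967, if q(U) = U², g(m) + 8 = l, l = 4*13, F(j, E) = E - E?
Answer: 1673948071/53206 ≈ 31462.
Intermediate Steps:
F(j, E) = 0
l = 52
g(m) = 44 (g(m) = -8 + 52 = 44)
v(S, p) = S + p (v(S, p) = (S + p) + 0² = (S + p) + 0 = S + p)
(-18302/v(95, -132) + g(-1)/(-5752)) + 30967 = (-18302/(95 - 132) + 44/(-5752)) + 30967 = (-18302/(-37) + 44*(-1/5752)) + 30967 = (-18302*(-1/37) - 11/1438) + 30967 = (18302/37 - 11/1438) + 30967 = 26317869/53206 + 30967 = 1673948071/53206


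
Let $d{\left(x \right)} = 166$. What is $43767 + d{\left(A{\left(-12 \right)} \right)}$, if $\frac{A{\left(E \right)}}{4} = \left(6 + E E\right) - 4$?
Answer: $43933$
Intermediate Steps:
$A{\left(E \right)} = 8 + 4 E^{2}$ ($A{\left(E \right)} = 4 \left(\left(6 + E E\right) - 4\right) = 4 \left(\left(6 + E^{2}\right) - 4\right) = 4 \left(2 + E^{2}\right) = 8 + 4 E^{2}$)
$43767 + d{\left(A{\left(-12 \right)} \right)} = 43767 + 166 = 43933$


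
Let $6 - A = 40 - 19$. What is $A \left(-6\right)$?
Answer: $90$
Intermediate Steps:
$A = -15$ ($A = 6 - \left(40 - 19\right) = 6 - 21 = -15$)
$A \left(-6\right) = \left(-15\right) \left(-6\right) = 90$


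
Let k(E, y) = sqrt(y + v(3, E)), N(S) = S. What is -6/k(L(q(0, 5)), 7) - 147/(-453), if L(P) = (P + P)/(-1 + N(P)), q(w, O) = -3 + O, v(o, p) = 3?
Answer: 49/151 - 3*sqrt(10)/5 ≈ -1.5729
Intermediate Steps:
L(P) = 2*P/(-1 + P) (L(P) = (P + P)/(-1 + P) = (2*P)/(-1 + P) = 2*P/(-1 + P))
k(E, y) = sqrt(3 + y) (k(E, y) = sqrt(y + 3) = sqrt(3 + y))
-6/k(L(q(0, 5)), 7) - 147/(-453) = -6/sqrt(3 + 7) - 147/(-453) = -6*sqrt(10)/10 - 147*(-1/453) = -3*sqrt(10)/5 + 49/151 = 49/151 - 3*sqrt(10)/5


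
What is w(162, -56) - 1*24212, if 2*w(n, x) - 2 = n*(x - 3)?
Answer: -28990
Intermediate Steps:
w(n, x) = 1 + n*(-3 + x)/2 (w(n, x) = 1 + (n*(x - 3))/2 = 1 + (n*(-3 + x))/2 = 1 + n*(-3 + x)/2)
w(162, -56) - 1*24212 = (1 - 3/2*162 + (1/2)*162*(-56)) - 1*24212 = (1 - 243 - 4536) - 24212 = -4778 - 24212 = -28990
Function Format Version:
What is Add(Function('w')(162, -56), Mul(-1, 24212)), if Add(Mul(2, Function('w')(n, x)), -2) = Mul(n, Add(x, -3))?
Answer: -28990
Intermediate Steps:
Function('w')(n, x) = Add(1, Mul(Rational(1, 2), n, Add(-3, x))) (Function('w')(n, x) = Add(1, Mul(Rational(1, 2), Mul(n, Add(x, -3)))) = Add(1, Mul(Rational(1, 2), Mul(n, Add(-3, x)))) = Add(1, Mul(Rational(1, 2), n, Add(-3, x))))
Add(Function('w')(162, -56), Mul(-1, 24212)) = Add(Add(1, Mul(Rational(-3, 2), 162), Mul(Rational(1, 2), 162, -56)), Mul(-1, 24212)) = Add(Add(1, -243, -4536), -24212) = Add(-4778, -24212) = -28990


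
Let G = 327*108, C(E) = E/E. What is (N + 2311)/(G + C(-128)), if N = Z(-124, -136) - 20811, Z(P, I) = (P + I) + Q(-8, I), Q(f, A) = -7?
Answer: -18767/35317 ≈ -0.53139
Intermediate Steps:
C(E) = 1
Z(P, I) = -7 + I + P (Z(P, I) = (P + I) - 7 = (I + P) - 7 = -7 + I + P)
N = -21078 (N = (-7 - 136 - 124) - 20811 = -267 - 20811 = -21078)
G = 35316
(N + 2311)/(G + C(-128)) = (-21078 + 2311)/(35316 + 1) = -18767/35317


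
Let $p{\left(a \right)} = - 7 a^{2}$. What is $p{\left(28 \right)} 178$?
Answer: $-976864$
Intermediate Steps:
$p{\left(28 \right)} 178 = - 7 \cdot 28^{2} \cdot 178 = \left(-7\right) 784 \cdot 178 = \left(-5488\right) 178 = -976864$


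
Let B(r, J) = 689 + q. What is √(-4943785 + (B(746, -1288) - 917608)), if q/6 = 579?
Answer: I*√5857230 ≈ 2420.2*I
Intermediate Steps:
q = 3474 (q = 6*579 = 3474)
B(r, J) = 4163 (B(r, J) = 689 + 3474 = 4163)
√(-4943785 + (B(746, -1288) - 917608)) = √(-4943785 + (4163 - 917608)) = √(-4943785 - 913445) = √(-5857230) = I*√5857230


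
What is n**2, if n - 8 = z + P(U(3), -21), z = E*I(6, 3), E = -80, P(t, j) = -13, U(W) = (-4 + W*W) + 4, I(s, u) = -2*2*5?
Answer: 2544025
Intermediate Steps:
I(s, u) = -20 (I(s, u) = -4*5 = -20)
U(W) = W**2 (U(W) = (-4 + W**2) + 4 = W**2)
z = 1600 (z = -80*(-20) = 1600)
n = 1595 (n = 8 + (1600 - 13) = 8 + 1587 = 1595)
n**2 = 1595**2 = 2544025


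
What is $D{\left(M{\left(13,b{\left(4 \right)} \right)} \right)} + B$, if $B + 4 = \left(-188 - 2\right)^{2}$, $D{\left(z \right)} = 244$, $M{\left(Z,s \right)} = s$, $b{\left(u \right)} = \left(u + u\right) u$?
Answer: $36340$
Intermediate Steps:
$b{\left(u \right)} = 2 u^{2}$ ($b{\left(u \right)} = 2 u u = 2 u^{2}$)
$B = 36096$ ($B = -4 + \left(-188 - 2\right)^{2} = -4 + \left(-190\right)^{2} = -4 + 36100 = 36096$)
$D{\left(M{\left(13,b{\left(4 \right)} \right)} \right)} + B = 244 + 36096 = 36340$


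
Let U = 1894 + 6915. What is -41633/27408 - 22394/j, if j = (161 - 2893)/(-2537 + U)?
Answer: 962370375797/18719664 ≈ 51410.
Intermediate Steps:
U = 8809
j = -683/1568 (j = (161 - 2893)/(-2537 + 8809) = -2732/6272 = -2732*1/6272 = -683/1568 ≈ -0.43559)
-41633/27408 - 22394/j = -41633/27408 - 22394/(-683/1568) = -41633*1/27408 - 22394*(-1568/683) = -41633/27408 + 35113792/683 = 962370375797/18719664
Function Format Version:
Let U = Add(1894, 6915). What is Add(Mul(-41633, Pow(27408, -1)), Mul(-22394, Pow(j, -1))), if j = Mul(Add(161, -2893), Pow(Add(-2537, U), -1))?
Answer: Rational(962370375797, 18719664) ≈ 51410.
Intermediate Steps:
U = 8809
j = Rational(-683, 1568) (j = Mul(Add(161, -2893), Pow(Add(-2537, 8809), -1)) = Mul(-2732, Pow(6272, -1)) = Mul(-2732, Rational(1, 6272)) = Rational(-683, 1568) ≈ -0.43559)
Add(Mul(-41633, Pow(27408, -1)), Mul(-22394, Pow(j, -1))) = Add(Mul(-41633, Pow(27408, -1)), Mul(-22394, Pow(Rational(-683, 1568), -1))) = Add(Mul(-41633, Rational(1, 27408)), Mul(-22394, Rational(-1568, 683))) = Add(Rational(-41633, 27408), Rational(35113792, 683)) = Rational(962370375797, 18719664)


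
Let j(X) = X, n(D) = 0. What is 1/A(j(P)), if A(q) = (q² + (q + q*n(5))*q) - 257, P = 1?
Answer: -1/255 ≈ -0.0039216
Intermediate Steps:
A(q) = -257 + 2*q² (A(q) = (q² + (q + q*0)*q) - 257 = (q² + (q + 0)*q) - 257 = (q² + q*q) - 257 = (q² + q²) - 257 = 2*q² - 257 = -257 + 2*q²)
1/A(j(P)) = 1/(-257 + 2*1²) = 1/(-257 + 2*1) = 1/(-257 + 2) = 1/(-255) = -1/255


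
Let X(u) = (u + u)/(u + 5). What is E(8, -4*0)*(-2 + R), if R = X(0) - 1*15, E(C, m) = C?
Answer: -136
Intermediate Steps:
X(u) = 2*u/(5 + u) (X(u) = (2*u)/(5 + u) = 2*u/(5 + u))
R = -15 (R = 2*0/(5 + 0) - 1*15 = 2*0/5 - 15 = 2*0*(1/5) - 15 = 0 - 15 = -15)
E(8, -4*0)*(-2 + R) = 8*(-2 - 15) = 8*(-17) = -136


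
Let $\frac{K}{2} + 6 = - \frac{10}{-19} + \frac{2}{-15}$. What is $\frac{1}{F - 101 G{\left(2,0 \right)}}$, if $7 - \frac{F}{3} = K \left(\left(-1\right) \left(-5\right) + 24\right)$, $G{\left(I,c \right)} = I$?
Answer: $\frac{95}{75489} \approx 0.0012585$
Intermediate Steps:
$K = - \frac{3196}{285}$ ($K = -12 + 2 \left(- \frac{10}{-19} + \frac{2}{-15}\right) = -12 + 2 \left(\left(-10\right) \left(- \frac{1}{19}\right) + 2 \left(- \frac{1}{15}\right)\right) = -12 + 2 \left(\frac{10}{19} - \frac{2}{15}\right) = -12 + 2 \cdot \frac{112}{285} = -12 + \frac{224}{285} = - \frac{3196}{285} \approx -11.214$)
$F = \frac{94679}{95}$ ($F = 21 - 3 \left(- \frac{3196 \left(\left(-1\right) \left(-5\right) + 24\right)}{285}\right) = 21 - 3 \left(- \frac{3196 \left(5 + 24\right)}{285}\right) = 21 - 3 \left(\left(- \frac{3196}{285}\right) 29\right) = 21 - - \frac{92684}{95} = 21 + \frac{92684}{95} = \frac{94679}{95} \approx 996.62$)
$\frac{1}{F - 101 G{\left(2,0 \right)}} = \frac{1}{\frac{94679}{95} - 202} = \frac{1}{\frac{75489}{95}} = \frac{95}{75489}$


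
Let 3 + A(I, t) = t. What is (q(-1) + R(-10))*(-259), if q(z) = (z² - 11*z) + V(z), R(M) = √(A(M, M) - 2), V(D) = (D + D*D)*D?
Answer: -3108 - 259*I*√15 ≈ -3108.0 - 1003.1*I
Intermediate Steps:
A(I, t) = -3 + t
V(D) = D*(D + D²) (V(D) = (D + D²)*D = D*(D + D²))
R(M) = √(-5 + M) (R(M) = √((-3 + M) - 2) = √(-5 + M))
q(z) = z² - 11*z + z²*(1 + z) (q(z) = (z² - 11*z) + z²*(1 + z) = z² - 11*z + z²*(1 + z))
(q(-1) + R(-10))*(-259) = (-(-11 - 1 - (1 - 1)) + √(-5 - 10))*(-259) = (-(-11 - 1 - 1*0) + √(-15))*(-259) = (-(-11 - 1 + 0) + I*√15)*(-259) = (-1*(-12) + I*√15)*(-259) = (12 + I*√15)*(-259) = -3108 - 259*I*√15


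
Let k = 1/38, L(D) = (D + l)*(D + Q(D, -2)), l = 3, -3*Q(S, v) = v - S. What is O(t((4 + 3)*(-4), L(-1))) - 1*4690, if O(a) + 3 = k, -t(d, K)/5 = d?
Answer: -178333/38 ≈ -4693.0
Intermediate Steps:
Q(S, v) = -v/3 + S/3 (Q(S, v) = -(v - S)/3 = -v/3 + S/3)
L(D) = (3 + D)*(2/3 + 4*D/3) (L(D) = (D + 3)*(D + (-1/3*(-2) + D/3)) = (3 + D)*(D + (2/3 + D/3)) = (3 + D)*(2/3 + 4*D/3))
t(d, K) = -5*d
k = 1/38 ≈ 0.026316
O(a) = -113/38 (O(a) = -3 + 1/38 = -113/38)
O(t((4 + 3)*(-4), L(-1))) - 1*4690 = -113/38 - 1*4690 = -113/38 - 4690 = -178333/38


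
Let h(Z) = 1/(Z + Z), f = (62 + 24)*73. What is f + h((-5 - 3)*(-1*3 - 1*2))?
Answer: 502241/80 ≈ 6278.0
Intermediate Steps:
f = 6278 (f = 86*73 = 6278)
h(Z) = 1/(2*Z)
f + h((-5 - 3)*(-1*3 - 1*2)) = 6278 + 1/(2*(((-5 - 3)*(-1*3 - 1*2)))) = 6278 + 1/(2*((-8*(-3 - 2)))) = 6278 + 1/(2*((-8*(-5)))) = 6278 + (½)/40 = 6278 + (½)*(1/40) = 6278 + 1/80 = 502241/80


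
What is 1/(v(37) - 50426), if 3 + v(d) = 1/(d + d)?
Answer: -74/3731745 ≈ -1.9830e-5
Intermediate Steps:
v(d) = -3 + 1/(2*d) (v(d) = -3 + 1/(d + d) = -3 + 1/(2*d))
1/(v(37) - 50426) = 1/((-3 + (½)/37) - 50426) = 1/((-3 + (½)*(1/37)) - 50426) = 1/((-3 + 1/74) - 50426) = 1/(-221/74 - 50426) = 1/(-3731745/74) = -74/3731745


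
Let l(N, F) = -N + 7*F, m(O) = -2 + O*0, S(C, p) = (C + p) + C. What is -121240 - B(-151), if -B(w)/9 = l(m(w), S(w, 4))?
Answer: -139996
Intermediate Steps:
S(C, p) = p + 2*C
m(O) = -2 (m(O) = -2 + 0 = -2)
B(w) = -270 - 126*w (B(w) = -9*(-1*(-2) + 7*(4 + 2*w)) = -9*(2 + (28 + 14*w)) = -9*(30 + 14*w) = -270 - 126*w)
-121240 - B(-151) = -121240 - (-270 - 126*(-151)) = -121240 - (-270 + 19026) = -121240 - 1*18756 = -121240 - 18756 = -139996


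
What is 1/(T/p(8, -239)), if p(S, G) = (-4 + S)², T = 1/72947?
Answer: 1167152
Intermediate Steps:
T = 1/72947 ≈ 1.3709e-5
1/(T/p(8, -239)) = 1/(1/(72947*((-4 + 8)²))) = 1/(1/(72947*(4²))) = 1/((1/72947)/16) = 1/((1/72947)*(1/16)) = 1/(1/1167152) = 1167152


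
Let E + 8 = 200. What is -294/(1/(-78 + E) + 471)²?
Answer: -3820824/2883153025 ≈ -0.0013252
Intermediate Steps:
E = 192 (E = -8 + 200 = 192)
-294/(1/(-78 + E) + 471)² = -294/(1/(-78 + 192) + 471)² = -294/(1/114 + 471)² = -294/((53695/114)²) = -294/2883153025/12996 = -294*12996/2883153025 = -3820824/2883153025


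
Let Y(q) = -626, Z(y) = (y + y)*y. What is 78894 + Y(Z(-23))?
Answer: 78268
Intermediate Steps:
Z(y) = 2*y**2 (Z(y) = (2*y)*y = 2*y**2)
78894 + Y(Z(-23)) = 78894 - 626 = 78268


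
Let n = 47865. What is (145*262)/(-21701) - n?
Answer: -1038756355/21701 ≈ -47867.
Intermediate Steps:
(145*262)/(-21701) - n = (145*262)/(-21701) - 1*47865 = 37990*(-1/21701) - 47865 = -37990/21701 - 47865 = -1038756355/21701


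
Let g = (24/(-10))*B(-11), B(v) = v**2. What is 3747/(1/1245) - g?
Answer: 23326527/5 ≈ 4.6653e+6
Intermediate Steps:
g = -1452/5 (g = (24/(-10))*(-11)**2 = (24*(-1/10))*121 = -12/5*121 = -1452/5 ≈ -290.40)
3747/(1/1245) - g = 3747/(1/1245) - 1*(-1452/5) = 3747/(1/1245) + 1452/5 = 3747*1245 + 1452/5 = 4665015 + 1452/5 = 23326527/5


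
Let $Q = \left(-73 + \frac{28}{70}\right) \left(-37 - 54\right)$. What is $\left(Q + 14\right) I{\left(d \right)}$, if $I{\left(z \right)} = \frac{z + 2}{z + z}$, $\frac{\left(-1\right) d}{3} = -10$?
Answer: $\frac{264824}{75} \approx 3531.0$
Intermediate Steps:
$Q = \frac{33033}{5}$ ($Q = \left(-73 + 28 \cdot \frac{1}{70}\right) \left(-91\right) = \left(-73 + \frac{2}{5}\right) \left(-91\right) = \left(- \frac{363}{5}\right) \left(-91\right) = \frac{33033}{5} \approx 6606.6$)
$d = 30$ ($d = \left(-3\right) \left(-10\right) = 30$)
$I{\left(z \right)} = \frac{2 + z}{2 z}$
$\left(Q + 14\right) I{\left(d \right)} = \left(\frac{33033}{5} + 14\right) \frac{2 + 30}{2 \cdot 30} = \frac{33103 \cdot \frac{1}{2} \cdot \frac{1}{30} \cdot 32}{5} = \frac{33103}{5} \cdot \frac{8}{15} = \frac{264824}{75}$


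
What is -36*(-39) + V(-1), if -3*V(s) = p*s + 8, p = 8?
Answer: 1404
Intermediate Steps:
V(s) = -8/3 - 8*s/3 (V(s) = -(8*s + 8)/3 = -(8 + 8*s)/3 = -8/3 - 8*s/3)
-36*(-39) + V(-1) = -36*(-39) + (-8/3 - 8/3*(-1)) = 1404 + (-8/3 + 8/3) = 1404 + 0 = 1404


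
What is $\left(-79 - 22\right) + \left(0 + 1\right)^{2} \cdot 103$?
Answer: $2$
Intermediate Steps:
$\left(-79 - 22\right) + \left(0 + 1\right)^{2} \cdot 103 = \left(-79 - 22\right) + 1^{2} \cdot 103 = -101 + 1 \cdot 103 = -101 + 103 = 2$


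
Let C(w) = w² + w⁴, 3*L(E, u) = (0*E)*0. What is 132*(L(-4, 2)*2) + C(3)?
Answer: 90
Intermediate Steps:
L(E, u) = 0 (L(E, u) = ((0*E)*0)/3 = (0*0)/3 = (⅓)*0 = 0)
132*(L(-4, 2)*2) + C(3) = 132*(0*2) + (3² + 3⁴) = 132*0 + (9 + 81) = 0 + 90 = 90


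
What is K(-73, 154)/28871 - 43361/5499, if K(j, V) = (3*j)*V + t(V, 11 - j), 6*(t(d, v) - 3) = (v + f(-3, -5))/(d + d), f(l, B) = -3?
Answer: -885387867655/97797163464 ≈ -9.0533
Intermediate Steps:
t(d, v) = 3 + (-3 + v)/(12*d) (t(d, v) = 3 + ((v - 3)/(d + d))/6 = 3 + ((-3 + v)/((2*d)))/6 = 3 + ((-3 + v)*(1/(2*d)))/6 = 3 + ((-3 + v)/(2*d))/6 = 3 + (-3 + v)/(12*d))
K(j, V) = 3*V*j + (8 - j + 36*V)/(12*V) (K(j, V) = (3*j)*V + (-3 + (11 - j) + 36*V)/(12*V) = 3*V*j + (8 - j + 36*V)/(12*V))
K(-73, 154)/28871 - 43361/5499 = ((1/12)*(8 - 1*(-73) + 36*154 + 36*(-73)*154**2)/154)/28871 - 43361/5499 = ((1/12)*(1/154)*(8 + 73 + 5544 + 36*(-73)*23716))*(1/28871) - 43361*1/5499 = ((1/12)*(1/154)*(8 + 73 + 5544 - 62325648))*(1/28871) - 43361/5499 = ((1/12)*(1/154)*(-62320023))*(1/28871) - 43361/5499 = -20773341/616*1/28871 - 43361/5499 = -20773341/17784536 - 43361/5499 = -885387867655/97797163464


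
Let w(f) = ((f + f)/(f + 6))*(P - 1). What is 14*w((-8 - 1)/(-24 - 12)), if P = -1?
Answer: -56/25 ≈ -2.2400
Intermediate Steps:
w(f) = -4*f/(6 + f) (w(f) = ((f + f)/(f + 6))*(-1 - 1) = ((2*f)/(6 + f))*(-2) = (2*f/(6 + f))*(-2) = -4*f/(6 + f))
14*w((-8 - 1)/(-24 - 12)) = 14*(-4*(-8 - 1)/(-24 - 12)/(6 + (-8 - 1)/(-24 - 12))) = 14*(-4*(-9/(-36))/(6 - 9/(-36))) = 14*(-4*(-9*(-1/36))/(6 - 9*(-1/36))) = 14*(-4*¼/(6 + ¼)) = 14*(-4*¼/25/4) = 14*(-4*¼*4/25) = 14*(-4/25) = -56/25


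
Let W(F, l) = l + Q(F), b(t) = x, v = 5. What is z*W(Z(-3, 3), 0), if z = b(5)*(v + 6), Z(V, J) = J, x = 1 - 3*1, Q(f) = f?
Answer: -66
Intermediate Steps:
x = -2 (x = 1 - 3 = -2)
b(t) = -2
W(F, l) = F + l (W(F, l) = l + F = F + l)
z = -22 (z = -2*(5 + 6) = -2*11 = -22)
z*W(Z(-3, 3), 0) = -22*(3 + 0) = -22*3 = -66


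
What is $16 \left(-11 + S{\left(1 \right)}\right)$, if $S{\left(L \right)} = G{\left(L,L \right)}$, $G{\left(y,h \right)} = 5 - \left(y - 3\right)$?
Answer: $-64$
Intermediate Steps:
$G{\left(y,h \right)} = 8 - y$ ($G{\left(y,h \right)} = 5 - \left(-3 + y\right) = 8 - y$)
$S{\left(L \right)} = 8 - L$
$16 \left(-11 + S{\left(1 \right)}\right) = 16 \left(-11 + \left(8 - 1\right)\right) = 16 \left(-11 + 7\right) = 16 \left(-4\right) = -64$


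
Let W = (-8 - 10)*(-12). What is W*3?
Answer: 648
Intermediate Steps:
W = 216 (W = -18*(-12) = 216)
W*3 = 216*3 = 648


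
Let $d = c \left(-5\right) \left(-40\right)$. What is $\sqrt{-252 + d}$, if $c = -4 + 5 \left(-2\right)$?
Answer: $2 i \sqrt{763} \approx 55.245 i$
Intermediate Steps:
$c = -14$ ($c = -4 - 10 = -14$)
$d = -2800$ ($d = \left(-14\right) \left(-5\right) \left(-40\right) = 70 \left(-40\right) = -2800$)
$\sqrt{-252 + d} = \sqrt{-252 - 2800} = \sqrt{-3052} = 2 i \sqrt{763}$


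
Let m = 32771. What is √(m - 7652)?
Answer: 3*√2791 ≈ 158.49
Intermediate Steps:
√(m - 7652) = √(32771 - 7652) = √25119 = 3*√2791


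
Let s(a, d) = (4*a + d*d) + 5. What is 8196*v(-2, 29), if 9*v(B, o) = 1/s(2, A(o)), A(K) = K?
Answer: 1366/1281 ≈ 1.0664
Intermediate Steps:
s(a, d) = 5 + d² + 4*a (s(a, d) = (4*a + d²) + 5 = (d² + 4*a) + 5 = 5 + d² + 4*a)
v(B, o) = 1/(9*(13 + o²)) (v(B, o) = 1/(9*(5 + o² + 4*2)) = 1/(9*(5 + o² + 8)) = 1/(9*(13 + o²)))
8196*v(-2, 29) = 8196*(1/(9*(13 + 29²))) = 8196*(1/(9*(13 + 841))) = 8196*((⅑)/854) = 8196*((⅑)*(1/854)) = 8196*(1/7686) = 1366/1281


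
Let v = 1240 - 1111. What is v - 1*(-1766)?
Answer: 1895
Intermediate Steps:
v = 129
v - 1*(-1766) = 129 - 1*(-1766) = 129 + 1766 = 1895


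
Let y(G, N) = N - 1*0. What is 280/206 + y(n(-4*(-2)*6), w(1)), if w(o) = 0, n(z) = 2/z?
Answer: 140/103 ≈ 1.3592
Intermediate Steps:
y(G, N) = N (y(G, N) = N + 0 = N)
280/206 + y(n(-4*(-2)*6), w(1)) = 280/206 + 0 = 280*(1/206) + 0 = 140/103 + 0 = 140/103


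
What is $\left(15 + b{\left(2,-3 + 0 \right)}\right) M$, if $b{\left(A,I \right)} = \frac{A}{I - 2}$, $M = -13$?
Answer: $- \frac{949}{5} \approx -189.8$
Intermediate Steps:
$b{\left(A,I \right)} = \frac{A}{-2 + I}$
$\left(15 + b{\left(2,-3 + 0 \right)}\right) M = \left(15 + \frac{2}{-2 + \left(-3 + 0\right)}\right) \left(-13\right) = \left(15 + \frac{2}{-2 - 3}\right) \left(-13\right) = \left(15 + \frac{2}{-5}\right) \left(-13\right) = \left(15 + 2 \left(- \frac{1}{5}\right)\right) \left(-13\right) = \left(15 - \frac{2}{5}\right) \left(-13\right) = \frac{73}{5} \left(-13\right) = - \frac{949}{5}$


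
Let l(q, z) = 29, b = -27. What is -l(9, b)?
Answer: -29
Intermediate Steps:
-l(9, b) = -1*29 = -29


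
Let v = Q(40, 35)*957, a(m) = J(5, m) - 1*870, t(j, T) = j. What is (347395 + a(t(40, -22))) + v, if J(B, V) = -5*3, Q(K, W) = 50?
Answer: 394360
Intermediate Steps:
J(B, V) = -15
a(m) = -885 (a(m) = -15 - 1*870 = -15 - 870 = -885)
v = 47850 (v = 50*957 = 47850)
(347395 + a(t(40, -22))) + v = (347395 - 885) + 47850 = 346510 + 47850 = 394360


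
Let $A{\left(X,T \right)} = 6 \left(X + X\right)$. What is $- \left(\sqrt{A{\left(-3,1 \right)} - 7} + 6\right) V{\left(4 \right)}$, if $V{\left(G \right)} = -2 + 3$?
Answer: $-6 - i \sqrt{43} \approx -6.0 - 6.5574 i$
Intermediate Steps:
$V{\left(G \right)} = 1$
$A{\left(X,T \right)} = 12 X$ ($A{\left(X,T \right)} = 6 \cdot 2 X = 12 X$)
$- \left(\sqrt{A{\left(-3,1 \right)} - 7} + 6\right) V{\left(4 \right)} = - \left(\sqrt{12 \left(-3\right) - 7} + 6\right) 1 = - \left(\sqrt{-36 - 7} + 6\right) 1 = - \left(\sqrt{-43} + 6\right) 1 = - \left(i \sqrt{43} + 6\right) 1 = - \left(6 + i \sqrt{43}\right) 1 = - (6 + i \sqrt{43}) = -6 - i \sqrt{43}$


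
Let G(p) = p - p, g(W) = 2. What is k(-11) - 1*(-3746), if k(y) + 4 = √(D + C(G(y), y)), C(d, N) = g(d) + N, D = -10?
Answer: 3742 + I*√19 ≈ 3742.0 + 4.3589*I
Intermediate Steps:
G(p) = 0
C(d, N) = 2 + N
k(y) = -4 + √(-8 + y) (k(y) = -4 + √(-10 + (2 + y)) = -4 + √(-8 + y))
k(-11) - 1*(-3746) = (-4 + √(-8 - 11)) - 1*(-3746) = (-4 + √(-19)) + 3746 = (-4 + I*√19) + 3746 = 3742 + I*√19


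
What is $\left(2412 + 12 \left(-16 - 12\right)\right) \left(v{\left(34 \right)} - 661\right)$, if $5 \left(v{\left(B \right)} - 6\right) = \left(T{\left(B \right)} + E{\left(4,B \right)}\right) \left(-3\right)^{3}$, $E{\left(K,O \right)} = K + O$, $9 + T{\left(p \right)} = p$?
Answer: $- \frac{10330176}{5} \approx -2.066 \cdot 10^{6}$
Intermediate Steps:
$T{\left(p \right)} = -9 + p$
$v{\left(B \right)} = 33 - \frac{54 B}{5}$ ($v{\left(B \right)} = 6 + \frac{\left(\left(-9 + B\right) + \left(4 + B\right)\right) \left(-3\right)^{3}}{5} = 6 + \frac{\left(-5 + 2 B\right) \left(-27\right)}{5} = 6 + \frac{135 - 54 B}{5} = 6 - \left(-27 + \frac{54 B}{5}\right) = 33 - \frac{54 B}{5}$)
$\left(2412 + 12 \left(-16 - 12\right)\right) \left(v{\left(34 \right)} - 661\right) = \left(2412 + 12 \left(-16 - 12\right)\right) \left(\left(33 - \frac{1836}{5}\right) - 661\right) = \left(2412 + 12 \left(-28\right)\right) \left(\left(33 - \frac{1836}{5}\right) - 661\right) = \left(2412 - 336\right) \left(- \frac{1671}{5} - 661\right) = 2076 \left(- \frac{4976}{5}\right) = - \frac{10330176}{5}$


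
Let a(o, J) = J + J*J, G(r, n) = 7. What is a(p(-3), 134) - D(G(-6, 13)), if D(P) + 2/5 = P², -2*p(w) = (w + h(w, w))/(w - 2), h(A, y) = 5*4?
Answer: 90207/5 ≈ 18041.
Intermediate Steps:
h(A, y) = 20
p(w) = -(20 + w)/(2*(-2 + w)) (p(w) = -(w + 20)/(2*(w - 2)) = -(20 + w)/(2*(-2 + w)))
D(P) = -⅖ + P²
a(o, J) = J + J²
a(p(-3), 134) - D(G(-6, 13)) = 134*(1 + 134) - (-⅖ + 7²) = 134*135 - (-⅖ + 49) = 18090 - 1*243/5 = 18090 - 243/5 = 90207/5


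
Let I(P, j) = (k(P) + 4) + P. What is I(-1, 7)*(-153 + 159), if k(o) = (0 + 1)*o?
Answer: 12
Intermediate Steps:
k(o) = o (k(o) = 1*o = o)
I(P, j) = 4 + 2*P (I(P, j) = (P + 4) + P = (4 + P) + P = 4 + 2*P)
I(-1, 7)*(-153 + 159) = (4 + 2*(-1))*(-153 + 159) = (4 - 2)*6 = 2*6 = 12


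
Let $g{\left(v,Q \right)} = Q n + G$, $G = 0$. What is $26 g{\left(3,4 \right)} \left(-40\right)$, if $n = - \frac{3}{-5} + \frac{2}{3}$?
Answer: $- \frac{15808}{3} \approx -5269.3$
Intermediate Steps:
$n = \frac{19}{15}$ ($n = \left(-3\right) \left(- \frac{1}{5}\right) + 2 \cdot \frac{1}{3} = \frac{3}{5} + \frac{2}{3} = \frac{19}{15} \approx 1.2667$)
$g{\left(v,Q \right)} = \frac{19 Q}{15}$ ($g{\left(v,Q \right)} = Q \frac{19}{15} + 0 = \frac{19 Q}{15} + 0 = \frac{19 Q}{15}$)
$26 g{\left(3,4 \right)} \left(-40\right) = 26 \cdot \frac{19}{15} \cdot 4 \left(-40\right) = 26 \cdot \frac{76}{15} \left(-40\right) = \frac{1976}{15} \left(-40\right) = - \frac{15808}{3}$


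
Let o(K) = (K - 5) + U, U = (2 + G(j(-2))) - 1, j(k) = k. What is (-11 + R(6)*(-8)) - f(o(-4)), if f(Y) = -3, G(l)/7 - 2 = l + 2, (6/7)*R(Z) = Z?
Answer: -64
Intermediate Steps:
R(Z) = 7*Z/6
G(l) = 28 + 7*l (G(l) = 14 + 7*(l + 2) = 14 + 7*(2 + l) = 14 + (14 + 7*l) = 28 + 7*l)
U = 15 (U = (2 + (28 + 7*(-2))) - 1 = (2 + (28 - 14)) - 1 = (2 + 14) - 1 = 16 - 1 = 15)
o(K) = 10 + K (o(K) = (K - 5) + 15 = (-5 + K) + 15 = 10 + K)
(-11 + R(6)*(-8)) - f(o(-4)) = (-11 + ((7/6)*6)*(-8)) - 1*(-3) = (-11 + 7*(-8)) + 3 = (-11 - 56) + 3 = -67 + 3 = -64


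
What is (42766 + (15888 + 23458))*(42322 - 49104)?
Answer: -556883584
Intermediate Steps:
(42766 + (15888 + 23458))*(42322 - 49104) = (42766 + 39346)*(-6782) = 82112*(-6782) = -556883584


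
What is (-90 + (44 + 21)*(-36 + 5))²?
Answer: 4431025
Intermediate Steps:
(-90 + (44 + 21)*(-36 + 5))² = (-90 + 65*(-31))² = (-90 - 2015)² = (-2105)² = 4431025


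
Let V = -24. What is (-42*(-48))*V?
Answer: -48384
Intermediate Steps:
(-42*(-48))*V = -42*(-48)*(-24) = 2016*(-24) = -48384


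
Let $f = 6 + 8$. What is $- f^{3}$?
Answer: $-2744$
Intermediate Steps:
$f = 14$
$- f^{3} = - 14^{3} = \left(-1\right) 2744 = -2744$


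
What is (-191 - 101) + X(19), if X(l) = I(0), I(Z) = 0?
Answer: -292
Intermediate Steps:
X(l) = 0
(-191 - 101) + X(19) = (-191 - 101) + 0 = -292 + 0 = -292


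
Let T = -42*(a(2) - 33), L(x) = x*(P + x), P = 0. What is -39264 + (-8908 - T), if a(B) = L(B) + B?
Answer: -49306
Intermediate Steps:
L(x) = x**2 (L(x) = x*(0 + x) = x*x = x**2)
a(B) = B + B**2 (a(B) = B**2 + B = B + B**2)
T = 1134 (T = -42*(2*(1 + 2) - 33) = -42*(2*3 - 33) = -42*(6 - 33) = -42*(-27) = 1134)
-39264 + (-8908 - T) = -39264 + (-8908 - 1*1134) = -39264 + (-8908 - 1134) = -39264 - 10042 = -49306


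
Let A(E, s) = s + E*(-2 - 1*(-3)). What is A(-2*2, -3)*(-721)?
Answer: 5047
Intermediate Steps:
A(E, s) = E + s (A(E, s) = s + E*(-2 + 3) = s + E*1 = s + E = E + s)
A(-2*2, -3)*(-721) = (-2*2 - 3)*(-721) = (-4 - 3)*(-721) = -7*(-721) = 5047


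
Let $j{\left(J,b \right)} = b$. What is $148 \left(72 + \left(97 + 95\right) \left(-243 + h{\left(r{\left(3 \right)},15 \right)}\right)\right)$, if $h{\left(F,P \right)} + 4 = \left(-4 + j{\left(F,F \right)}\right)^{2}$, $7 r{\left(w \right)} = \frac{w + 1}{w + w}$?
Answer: $- \frac{966500384}{147} \approx -6.5748 \cdot 10^{6}$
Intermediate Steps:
$r{\left(w \right)} = \frac{1 + w}{14 w}$ ($r{\left(w \right)} = \frac{\left(w + 1\right) \frac{1}{w + w}}{7} = \frac{\left(1 + w\right) \frac{1}{2 w}}{7} = \frac{\frac{1}{2} \frac{1}{w} \left(1 + w\right)}{7} = \frac{1 + w}{14 w}$)
$h{\left(F,P \right)} = -4 + \left(-4 + F\right)^{2}$
$148 \left(72 + \left(97 + 95\right) \left(-243 + h{\left(r{\left(3 \right)},15 \right)}\right)\right) = 148 \left(72 + \left(97 + 95\right) \left(-243 - \left(4 - \left(-4 + \frac{1 + 3}{14 \cdot 3}\right)^{2}\right)\right)\right) = 148 \left(72 + 192 \left(-243 - \left(4 - \left(-4 + \frac{1}{14} \cdot \frac{1}{3} \cdot 4\right)^{2}\right)\right)\right) = 148 \left(72 + 192 \left(-243 - \left(4 - \left(-4 + \frac{2}{21}\right)^{2}\right)\right)\right) = 148 \left(72 + 192 \left(-243 - \left(4 - \left(- \frac{82}{21}\right)^{2}\right)\right)\right) = 148 \left(72 + 192 \left(-243 + \left(-4 + \frac{6724}{441}\right)\right)\right) = 148 \left(72 + 192 \left(-243 + \frac{4960}{441}\right)\right) = 148 \left(72 + 192 \left(- \frac{102203}{441}\right)\right) = 148 \left(72 - \frac{6540992}{147}\right) = 148 \left(- \frac{6530408}{147}\right) = - \frac{966500384}{147}$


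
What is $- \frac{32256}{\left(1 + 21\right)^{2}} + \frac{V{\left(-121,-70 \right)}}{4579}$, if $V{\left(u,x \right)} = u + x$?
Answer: $- \frac{36948167}{554059} \approx -66.686$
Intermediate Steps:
$- \frac{32256}{\left(1 + 21\right)^{2}} + \frac{V{\left(-121,-70 \right)}}{4579} = - \frac{32256}{\left(1 + 21\right)^{2}} + \frac{-121 - 70}{4579} = - \frac{32256}{22^{2}} - \frac{191}{4579} = - \frac{32256}{484} - \frac{191}{4579} = \left(-32256\right) \frac{1}{484} - \frac{191}{4579} = - \frac{8064}{121} - \frac{191}{4579} = - \frac{36948167}{554059}$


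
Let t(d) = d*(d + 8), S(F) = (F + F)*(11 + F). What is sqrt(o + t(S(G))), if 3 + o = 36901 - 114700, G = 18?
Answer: sqrt(1020486) ≈ 1010.2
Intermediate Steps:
S(F) = 2*F*(11 + F) (S(F) = (2*F)*(11 + F) = 2*F*(11 + F))
o = -77802 (o = -3 + (36901 - 114700) = -3 - 77799 = -77802)
t(d) = d*(8 + d)
sqrt(o + t(S(G))) = sqrt(-77802 + (2*18*(11 + 18))*(8 + 2*18*(11 + 18))) = sqrt(-77802 + (2*18*29)*(8 + 2*18*29)) = sqrt(-77802 + 1044*(8 + 1044)) = sqrt(-77802 + 1044*1052) = sqrt(-77802 + 1098288) = sqrt(1020486)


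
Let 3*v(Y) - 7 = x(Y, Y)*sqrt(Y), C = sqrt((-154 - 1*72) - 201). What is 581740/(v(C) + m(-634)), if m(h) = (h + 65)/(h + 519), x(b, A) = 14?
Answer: 581740/(2512/345 + 14*427**(1/4)*sqrt(I)/3) ≈ 17966.0 - 12095.0*I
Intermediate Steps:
C = I*sqrt(427) (C = sqrt((-154 - 72) - 201) = sqrt(-226 - 201) = sqrt(-427) = I*sqrt(427) ≈ 20.664*I)
v(Y) = 7/3 + 14*sqrt(Y)/3 (v(Y) = 7/3 + (14*sqrt(Y))/3 = 7/3 + 14*sqrt(Y)/3)
m(h) = (65 + h)/(519 + h)
581740/(v(C) + m(-634)) = 581740/((7/3 + 14*sqrt(I*sqrt(427))/3) + (65 - 634)/(519 - 634)) = 581740/((7/3 + 14*(427**(1/4)*sqrt(I))/3) - 569/(-115)) = 581740/((7/3 + 14*427**(1/4)*sqrt(I)/3) - 1/115*(-569)) = 581740/((7/3 + 14*427**(1/4)*sqrt(I)/3) + 569/115) = 581740/(2512/345 + 14*427**(1/4)*sqrt(I)/3)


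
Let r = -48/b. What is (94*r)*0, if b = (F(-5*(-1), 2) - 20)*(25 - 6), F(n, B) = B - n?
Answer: 0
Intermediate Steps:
b = -437 (b = ((2 - (-5)*(-1)) - 20)*(25 - 6) = ((2 - 1*5) - 20)*19 = ((2 - 5) - 20)*19 = (-3 - 20)*19 = -23*19 = -437)
r = 48/437 (r = -48/(-437) = -48*(-1/437) = 48/437 ≈ 0.10984)
(94*r)*0 = (94*(48/437))*0 = (4512/437)*0 = 0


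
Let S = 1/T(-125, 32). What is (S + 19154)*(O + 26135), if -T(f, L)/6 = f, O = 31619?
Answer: 414832572377/375 ≈ 1.1062e+9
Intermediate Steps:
T(f, L) = -6*f
S = 1/750 (S = 1/(-6*(-125)) = 1/750 ≈ 0.0013333)
(S + 19154)*(O + 26135) = (1/750 + 19154)*(31619 + 26135) = (14365501/750)*57754 = 414832572377/375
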